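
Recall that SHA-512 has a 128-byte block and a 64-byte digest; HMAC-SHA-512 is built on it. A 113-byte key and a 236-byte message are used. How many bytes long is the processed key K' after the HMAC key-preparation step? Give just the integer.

Key is 113 ≤ 128 bytes, zero-padded: |K'| = 128.

128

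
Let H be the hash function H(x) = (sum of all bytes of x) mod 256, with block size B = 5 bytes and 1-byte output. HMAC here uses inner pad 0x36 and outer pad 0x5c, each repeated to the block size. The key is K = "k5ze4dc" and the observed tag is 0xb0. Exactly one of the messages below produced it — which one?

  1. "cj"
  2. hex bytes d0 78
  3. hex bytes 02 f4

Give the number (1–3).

Key "k5ze4dc" = 6b 35 7a 65 34 64 63 is 7 bytes > B = 5, so hash it first: H(key) = 7a, then zero-pad to 5 bytes: K' = 7a 00 00 00 00.
K' ⊕ ipad = 4c 36 36 36 36; K' ⊕ opad = 26 5c 5c 5c 5c.
m1: inner = H(4c 36 36 36 36 63 6a) = f1; tag = H(26 5c 5c 5c 5c f1) = 87
m2: inner = H(4c 36 36 36 36 d0 78) = 6c; tag = H(26 5c 5c 5c 5c 6c) = 02
m3: inner = H(4c 36 36 36 36 02 f4) = 1a; tag = H(26 5c 5c 5c 5c 1a) = b0 ← matches

3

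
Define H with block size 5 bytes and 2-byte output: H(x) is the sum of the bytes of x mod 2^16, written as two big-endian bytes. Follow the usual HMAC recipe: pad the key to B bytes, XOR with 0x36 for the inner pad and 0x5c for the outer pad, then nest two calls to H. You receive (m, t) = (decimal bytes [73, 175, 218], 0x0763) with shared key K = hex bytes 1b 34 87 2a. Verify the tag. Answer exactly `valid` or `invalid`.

Key hex bytes 1b 34 87 2a is 4 bytes ≤ B = 5; zero-pad to 5 bytes: K' = 1b 34 87 2a 00.
K' ⊕ ipad = 2d 02 b1 1c 36; K' ⊕ opad = 47 68 db 76 5c.
Inner hash: sum = 45+2+177+28+54+73+175+218 = 772 → 03 04.
Outer hash (recomputed tag): sum = 71+104+219+118+92+3+4 = 611 → 02 63.
Recomputed tag = 0263; claimed = 0763 → mismatch.

invalid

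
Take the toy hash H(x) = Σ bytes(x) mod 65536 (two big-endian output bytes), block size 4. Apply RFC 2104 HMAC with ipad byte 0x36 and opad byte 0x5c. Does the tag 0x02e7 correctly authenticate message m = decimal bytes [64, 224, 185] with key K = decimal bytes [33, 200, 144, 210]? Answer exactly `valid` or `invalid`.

valid

Key decimal bytes [33, 200, 144, 210] = 21 c8 90 d2 is exactly B = 4 bytes: K' = 21 c8 90 d2.
K' ⊕ ipad = 17 fe a6 e4; K' ⊕ opad = 7d 94 cc 8e.
Inner hash: sum = 23+254+166+228+64+224+185 = 1144 → 04 78.
Outer hash (recomputed tag): sum = 125+148+204+142+4+120 = 743 → 02 e7.
Recomputed tag = 02e7; claimed = 02e7 → match.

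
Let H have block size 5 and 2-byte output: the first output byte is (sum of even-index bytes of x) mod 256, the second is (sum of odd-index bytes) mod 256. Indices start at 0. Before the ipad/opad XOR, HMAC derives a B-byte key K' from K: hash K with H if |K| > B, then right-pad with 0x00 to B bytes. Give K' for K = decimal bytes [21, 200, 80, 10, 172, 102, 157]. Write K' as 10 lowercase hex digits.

|K| = 7 > B = 5, so first hash the key.
H(K): even-index sum = 430 mod 256 = 174; odd-index sum = 312 mod 256 = 56 → ae 38.
Zero-pad H(K) = ae 38 to 5 bytes: K' = ae 38 00 00 00.

ae38000000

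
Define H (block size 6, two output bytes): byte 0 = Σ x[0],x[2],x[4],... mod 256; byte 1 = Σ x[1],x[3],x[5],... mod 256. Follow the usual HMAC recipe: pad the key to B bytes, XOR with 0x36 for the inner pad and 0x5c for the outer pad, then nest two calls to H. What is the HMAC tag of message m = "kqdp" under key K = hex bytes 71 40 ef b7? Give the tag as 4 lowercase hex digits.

Key hex bytes 71 40 ef b7 is 4 bytes ≤ B = 6; zero-pad to 6 bytes: K' = 71 40 ef b7 00 00.
K' ⊕ ipad = 47 76 d9 81 36 36.  K' ⊕ opad = 2d 1c b3 eb 5c 5c.
Inner input = (K'⊕ipad) ∥ m = 47 76 d9 81 36 36 ∥ 6b 71 64 70.
Inner hash: even-index sum = 549 mod 256 = 37; odd-index sum = 526 mod 256 = 14 → 25 0e.
Outer input = (K'⊕opad) ∥ inner = 2d 1c b3 eb 5c 5c ∥ 25 0e.
Outer hash (tag): even-index sum = 353 mod 256 = 97; odd-index sum = 369 mod 256 = 113 → 61 71.

6171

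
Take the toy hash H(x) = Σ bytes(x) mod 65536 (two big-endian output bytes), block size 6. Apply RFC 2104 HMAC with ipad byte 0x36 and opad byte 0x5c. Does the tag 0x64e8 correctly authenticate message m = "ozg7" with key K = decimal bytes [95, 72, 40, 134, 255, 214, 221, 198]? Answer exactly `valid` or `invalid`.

Key decimal bytes [95, 72, 40, 134, 255, 214, 221, 198] = 5f 48 28 86 ff d6 dd c6 is 8 bytes > B = 6, so hash it first: H(key) = 04 cd, then zero-pad to 6 bytes: K' = 04 cd 00 00 00 00.
K' ⊕ ipad = 32 fb 36 36 36 36; K' ⊕ opad = 58 91 5c 5c 5c 5c.
Inner hash: sum = 50+251+54+54+54+54+111+122+103+55 = 908 → 03 8c.
Outer hash (recomputed tag): sum = 88+145+92+92+92+92+3+140 = 744 → 02 e8.
Recomputed tag = 02e8; claimed = 64e8 → mismatch.

invalid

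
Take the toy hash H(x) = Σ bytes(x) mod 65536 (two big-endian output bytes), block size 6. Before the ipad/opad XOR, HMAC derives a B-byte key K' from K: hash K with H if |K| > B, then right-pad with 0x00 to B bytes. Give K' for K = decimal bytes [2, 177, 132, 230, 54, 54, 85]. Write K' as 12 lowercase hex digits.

02de00000000

|K| = 7 > B = 6, so first hash the key.
H(K): sum = 2+177+132+230+54+54+85 = 734 → 02 de.
Zero-pad H(K) = 02 de to 6 bytes: K' = 02 de 00 00 00 00.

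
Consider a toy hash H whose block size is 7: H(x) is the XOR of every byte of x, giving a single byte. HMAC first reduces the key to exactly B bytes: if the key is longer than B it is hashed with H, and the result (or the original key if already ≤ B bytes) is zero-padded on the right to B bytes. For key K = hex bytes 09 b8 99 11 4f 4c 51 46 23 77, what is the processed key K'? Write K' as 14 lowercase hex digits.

79000000000000

|K| = 10 > B = 7, so first hash the key.
H(K): XOR 09⊕b8⊕99⊕11⊕4f⊕4c⊕51⊕46⊕23⊕77 = 79.
Zero-pad H(K) = 79 to 7 bytes: K' = 79 00 00 00 00 00 00.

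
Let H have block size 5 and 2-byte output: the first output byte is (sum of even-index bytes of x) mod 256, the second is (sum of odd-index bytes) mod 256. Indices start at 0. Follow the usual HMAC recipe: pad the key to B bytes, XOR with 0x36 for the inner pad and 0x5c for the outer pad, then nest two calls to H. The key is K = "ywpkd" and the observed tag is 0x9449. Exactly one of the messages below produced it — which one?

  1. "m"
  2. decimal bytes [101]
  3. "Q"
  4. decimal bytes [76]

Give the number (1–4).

1

Key "ywpkd" = 79 77 70 6b 64 is exactly B = 5 bytes: K' = 79 77 70 6b 64.
K' ⊕ ipad = 4f 41 46 5d 52; K' ⊕ opad = 25 2b 2c 37 38.
m1: inner = H(4f 41 46 5d 52 6d) = e7 0b; tag = H(25 2b 2c 37 38 e7 0b) = 9449 ← matches
m2: inner = H(4f 41 46 5d 52 65) = e7 03; tag = H(25 2b 2c 37 38 e7 03) = 8c49
m3: inner = H(4f 41 46 5d 52 51) = e7 ef; tag = H(25 2b 2c 37 38 e7 ef) = 7849
m4: inner = H(4f 41 46 5d 52 4c) = e7 ea; tag = H(25 2b 2c 37 38 e7 ea) = 7349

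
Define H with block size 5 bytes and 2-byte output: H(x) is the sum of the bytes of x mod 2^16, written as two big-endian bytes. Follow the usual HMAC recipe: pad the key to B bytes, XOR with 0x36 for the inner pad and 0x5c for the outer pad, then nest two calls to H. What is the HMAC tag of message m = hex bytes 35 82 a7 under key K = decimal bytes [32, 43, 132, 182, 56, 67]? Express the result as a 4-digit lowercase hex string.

023a

Key decimal bytes [32, 43, 132, 182, 56, 67] = 20 2b 84 b6 38 43 is 6 bytes > B = 5, so hash it first: H(key) = 02 00, then zero-pad to 5 bytes: K' = 02 00 00 00 00.
K' ⊕ ipad = 34 36 36 36 36.  K' ⊕ opad = 5e 5c 5c 5c 5c.
Inner input = (K'⊕ipad) ∥ m = 34 36 36 36 36 ∥ 35 82 a7.
Inner hash: sum = 52+54+54+54+54+53+130+167 = 618 → 02 6a.
Outer input = (K'⊕opad) ∥ inner = 5e 5c 5c 5c 5c ∥ 02 6a.
Outer hash (tag): sum = 94+92+92+92+92+2+106 = 570 → 02 3a.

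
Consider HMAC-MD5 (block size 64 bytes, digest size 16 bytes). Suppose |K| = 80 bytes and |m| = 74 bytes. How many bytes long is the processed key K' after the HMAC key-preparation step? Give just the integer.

64

Key is 80 > 64 bytes, so it is hashed to 16 bytes then zero-padded to 64: |K'| = 64.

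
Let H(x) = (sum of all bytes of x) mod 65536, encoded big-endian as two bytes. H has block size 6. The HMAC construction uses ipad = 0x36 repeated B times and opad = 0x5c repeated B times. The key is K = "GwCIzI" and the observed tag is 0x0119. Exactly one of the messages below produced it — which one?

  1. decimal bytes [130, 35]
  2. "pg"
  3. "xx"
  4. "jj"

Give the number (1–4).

Key "GwCIzI" = 47 77 43 49 7a 49 is exactly B = 6 bytes: K' = 47 77 43 49 7a 49.
K' ⊕ ipad = 71 41 75 7f 4c 7f; K' ⊕ opad = 1b 2b 1f 15 26 15.
m1: inner = H(71 41 75 7f 4c 7f 82 23) = 03 16; tag = H(1b 2b 1f 15 26 15 03 16) = 00ce
m2: inner = H(71 41 75 7f 4c 7f 70 67) = 03 48; tag = H(1b 2b 1f 15 26 15 03 48) = 0100
m3: inner = H(71 41 75 7f 4c 7f 78 78) = 03 61; tag = H(1b 2b 1f 15 26 15 03 61) = 0119 ← matches
m4: inner = H(71 41 75 7f 4c 7f 6a 6a) = 03 45; tag = H(1b 2b 1f 15 26 15 03 45) = 00fd

3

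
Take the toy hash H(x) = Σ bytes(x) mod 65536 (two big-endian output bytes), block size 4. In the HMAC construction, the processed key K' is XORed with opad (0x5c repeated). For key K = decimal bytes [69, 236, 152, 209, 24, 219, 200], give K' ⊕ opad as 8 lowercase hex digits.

58095c5c

Key decimal bytes [69, 236, 152, 209, 24, 219, 200] = 45 ec 98 d1 18 db c8 is 7 bytes > B = 4, so hash it first: H(key) = 04 55, then zero-pad to 4 bytes: K' = 04 55 00 00.
XOR each byte with 0x5c: 04⊕5c=58, 55⊕5c=09, 00⊕5c=5c, 00⊕5c=5c.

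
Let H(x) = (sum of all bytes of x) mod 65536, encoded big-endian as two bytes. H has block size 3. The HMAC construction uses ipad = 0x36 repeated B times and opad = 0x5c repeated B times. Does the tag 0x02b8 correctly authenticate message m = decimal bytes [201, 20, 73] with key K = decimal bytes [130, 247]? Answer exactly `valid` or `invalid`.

Key decimal bytes [130, 247] = 82 f7 is 2 bytes ≤ B = 3; zero-pad to 3 bytes: K' = 82 f7 00.
K' ⊕ ipad = b4 c1 36; K' ⊕ opad = de ab 5c.
Inner hash: sum = 180+193+54+201+20+73 = 721 → 02 d1.
Outer hash (recomputed tag): sum = 222+171+92+2+209 = 696 → 02 b8.
Recomputed tag = 02b8; claimed = 02b8 → match.

valid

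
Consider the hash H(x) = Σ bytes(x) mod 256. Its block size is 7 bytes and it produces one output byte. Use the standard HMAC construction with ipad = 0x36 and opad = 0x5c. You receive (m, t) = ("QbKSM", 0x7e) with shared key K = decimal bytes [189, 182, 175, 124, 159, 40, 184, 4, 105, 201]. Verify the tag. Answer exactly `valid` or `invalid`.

valid

Key decimal bytes [189, 182, 175, 124, 159, 40, 184, 4, 105, 201] = bd b6 af 7c 9f 28 b8 04 69 c9 is 10 bytes > B = 7, so hash it first: H(key) = 53, then zero-pad to 7 bytes: K' = 53 00 00 00 00 00 00.
K' ⊕ ipad = 65 36 36 36 36 36 36; K' ⊕ opad = 0f 5c 5c 5c 5c 5c 5c.
Inner hash: sum = 101+54+54+54+54+54+54+81+98+75+83+77 = 839; mod 256 = 71 → 47.
Outer hash (recomputed tag): sum = 15+92+92+92+92+92+92+71 = 638; mod 256 = 126 → 7e.
Recomputed tag = 7e; claimed = 7e → match.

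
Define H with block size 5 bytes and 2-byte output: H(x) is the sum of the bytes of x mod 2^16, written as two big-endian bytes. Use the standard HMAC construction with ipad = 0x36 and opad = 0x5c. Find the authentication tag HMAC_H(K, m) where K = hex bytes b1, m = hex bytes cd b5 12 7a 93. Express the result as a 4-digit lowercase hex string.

0261

Key hex bytes b1 is 1 byte ≤ B = 5; zero-pad to 5 bytes: K' = b1 00 00 00 00.
K' ⊕ ipad = 87 36 36 36 36.  K' ⊕ opad = ed 5c 5c 5c 5c.
Inner input = (K'⊕ipad) ∥ m = 87 36 36 36 36 ∥ cd b5 12 7a 93.
Inner hash: sum = 135+54+54+54+54+205+181+18+122+147 = 1024 → 04 00.
Outer input = (K'⊕opad) ∥ inner = ed 5c 5c 5c 5c ∥ 04 00.
Outer hash (tag): sum = 237+92+92+92+92+4+0 = 609 → 02 61.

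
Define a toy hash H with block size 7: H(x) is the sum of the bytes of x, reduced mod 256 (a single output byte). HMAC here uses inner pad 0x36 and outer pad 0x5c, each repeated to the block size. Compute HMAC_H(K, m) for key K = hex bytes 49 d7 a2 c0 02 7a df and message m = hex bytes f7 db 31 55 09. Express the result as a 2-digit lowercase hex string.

f5

Key hex bytes 49 d7 a2 c0 02 7a df is exactly B = 7 bytes: K' = 49 d7 a2 c0 02 7a df.
K' ⊕ ipad = 7f e1 94 f6 34 4c e9.  K' ⊕ opad = 15 8b fe 9c 5e 26 83.
Inner input = (K'⊕ipad) ∥ m = 7f e1 94 f6 34 4c e9 ∥ f7 db 31 55 09.
Inner hash: sum = 127+225+148+246+52+76+233+247+219+49+85+9 = 1716; mod 256 = 180 → b4.
Outer input = (K'⊕opad) ∥ inner = 15 8b fe 9c 5e 26 83 ∥ b4.
Outer hash (tag): sum = 21+139+254+156+94+38+131+180 = 1013; mod 256 = 245 → f5.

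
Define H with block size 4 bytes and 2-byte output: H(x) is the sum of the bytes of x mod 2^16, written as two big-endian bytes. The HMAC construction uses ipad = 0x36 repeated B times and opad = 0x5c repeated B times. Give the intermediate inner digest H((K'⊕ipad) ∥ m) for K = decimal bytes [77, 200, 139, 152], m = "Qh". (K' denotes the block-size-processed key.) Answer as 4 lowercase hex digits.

039d

Key decimal bytes [77, 200, 139, 152] = 4d c8 8b 98 is exactly B = 4 bytes: K' = 4d c8 8b 98.
K' ⊕ ipad = 7b fe bd ae.
Inner input = 7b fe bd ae ∥ 51 68.
Inner hash: sum = 123+254+189+174+81+104 = 925 → 03 9d.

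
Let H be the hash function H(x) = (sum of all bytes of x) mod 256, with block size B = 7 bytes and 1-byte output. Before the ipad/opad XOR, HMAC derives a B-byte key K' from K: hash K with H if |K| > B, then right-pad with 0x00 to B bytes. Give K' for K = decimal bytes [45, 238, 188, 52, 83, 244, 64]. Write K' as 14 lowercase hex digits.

2deebc3453f440

Key decimal bytes [45, 238, 188, 52, 83, 244, 64] = 2d ee bc 34 53 f4 40 is exactly B = 7 bytes: K' = 2d ee bc 34 53 f4 40.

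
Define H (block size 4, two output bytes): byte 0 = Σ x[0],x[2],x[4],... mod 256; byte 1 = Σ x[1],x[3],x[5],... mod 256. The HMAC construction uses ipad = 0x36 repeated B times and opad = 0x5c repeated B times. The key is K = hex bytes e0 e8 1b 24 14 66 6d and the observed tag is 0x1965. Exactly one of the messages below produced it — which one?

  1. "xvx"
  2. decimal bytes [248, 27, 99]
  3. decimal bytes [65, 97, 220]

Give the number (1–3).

Key hex bytes e0 e8 1b 24 14 66 6d is 7 bytes > B = 4, so hash it first: H(key) = 7c 72, then zero-pad to 4 bytes: K' = 7c 72 00 00.
K' ⊕ ipad = 4a 44 36 36; K' ⊕ opad = 20 2e 5c 5c.
m1: inner = H(4a 44 36 36 78 76 78) = 70 f0; tag = H(20 2e 5c 5c 70 f0) = ec7a
m2: inner = H(4a 44 36 36 f8 1b 63) = db 95; tag = H(20 2e 5c 5c db 95) = 571f
m3: inner = H(4a 44 36 36 41 61 dc) = 9d db; tag = H(20 2e 5c 5c 9d db) = 1965 ← matches

3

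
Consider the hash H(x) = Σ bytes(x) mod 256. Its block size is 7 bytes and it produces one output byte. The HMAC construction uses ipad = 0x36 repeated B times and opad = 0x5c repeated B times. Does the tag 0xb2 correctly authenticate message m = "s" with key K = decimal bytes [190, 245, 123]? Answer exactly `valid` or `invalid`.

invalid

Key decimal bytes [190, 245, 123] = be f5 7b is 3 bytes ≤ B = 7; zero-pad to 7 bytes: K' = be f5 7b 00 00 00 00.
K' ⊕ ipad = 88 c3 4d 36 36 36 36; K' ⊕ opad = e2 a9 27 5c 5c 5c 5c.
Inner hash: sum = 136+195+77+54+54+54+54+115 = 739; mod 256 = 227 → e3.
Outer hash (recomputed tag): sum = 226+169+39+92+92+92+92+227 = 1029; mod 256 = 5 → 05.
Recomputed tag = 05; claimed = b2 → mismatch.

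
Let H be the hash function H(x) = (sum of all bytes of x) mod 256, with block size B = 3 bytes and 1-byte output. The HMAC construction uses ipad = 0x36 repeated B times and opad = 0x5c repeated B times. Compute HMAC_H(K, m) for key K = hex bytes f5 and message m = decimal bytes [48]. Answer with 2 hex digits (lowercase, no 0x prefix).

Key hex bytes f5 is 1 byte ≤ B = 3; zero-pad to 3 bytes: K' = f5 00 00.
K' ⊕ ipad = c3 36 36.  K' ⊕ opad = a9 5c 5c.
Inner input = (K'⊕ipad) ∥ m = c3 36 36 ∥ 30.
Inner hash: sum = 195+54+54+48 = 351; mod 256 = 95 → 5f.
Outer input = (K'⊕opad) ∥ inner = a9 5c 5c ∥ 5f.
Outer hash (tag): sum = 169+92+92+95 = 448; mod 256 = 192 → c0.

c0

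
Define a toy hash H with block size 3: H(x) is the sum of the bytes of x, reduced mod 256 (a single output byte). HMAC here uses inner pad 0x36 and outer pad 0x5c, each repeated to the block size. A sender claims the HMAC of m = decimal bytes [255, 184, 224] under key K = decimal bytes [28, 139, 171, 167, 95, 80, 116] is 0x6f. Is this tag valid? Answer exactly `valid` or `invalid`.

Key decimal bytes [28, 139, 171, 167, 95, 80, 116] = 1c 8b ab a7 5f 50 74 is 7 bytes > B = 3, so hash it first: H(key) = 1c, then zero-pad to 3 bytes: K' = 1c 00 00.
K' ⊕ ipad = 2a 36 36; K' ⊕ opad = 40 5c 5c.
Inner hash: sum = 42+54+54+255+184+224 = 813; mod 256 = 45 → 2d.
Outer hash (recomputed tag): sum = 64+92+92+45 = 293; mod 256 = 37 → 25.
Recomputed tag = 25; claimed = 6f → mismatch.

invalid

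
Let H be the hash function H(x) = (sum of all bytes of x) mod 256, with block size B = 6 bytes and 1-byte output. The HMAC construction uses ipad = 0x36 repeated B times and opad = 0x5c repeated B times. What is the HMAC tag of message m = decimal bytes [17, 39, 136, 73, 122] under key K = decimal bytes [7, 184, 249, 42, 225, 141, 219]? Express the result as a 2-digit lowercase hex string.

Key decimal bytes [7, 184, 249, 42, 225, 141, 219] = 07 b8 f9 2a e1 8d db is 7 bytes > B = 6, so hash it first: H(key) = 2b, then zero-pad to 6 bytes: K' = 2b 00 00 00 00 00.
K' ⊕ ipad = 1d 36 36 36 36 36.  K' ⊕ opad = 77 5c 5c 5c 5c 5c.
Inner input = (K'⊕ipad) ∥ m = 1d 36 36 36 36 36 ∥ 11 27 88 49 7a.
Inner hash: sum = 29+54+54+54+54+54+17+39+136+73+122 = 686; mod 256 = 174 → ae.
Outer input = (K'⊕opad) ∥ inner = 77 5c 5c 5c 5c 5c ∥ ae.
Outer hash (tag): sum = 119+92+92+92+92+92+174 = 753; mod 256 = 241 → f1.

f1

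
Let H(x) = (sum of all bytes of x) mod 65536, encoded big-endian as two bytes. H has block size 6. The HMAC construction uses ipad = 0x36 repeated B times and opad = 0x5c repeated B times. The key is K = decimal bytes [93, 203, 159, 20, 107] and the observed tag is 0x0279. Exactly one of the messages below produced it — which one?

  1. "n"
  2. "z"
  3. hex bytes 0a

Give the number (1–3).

Key decimal bytes [93, 203, 159, 20, 107] = 5d cb 9f 14 6b is 5 bytes ≤ B = 6; zero-pad to 6 bytes: K' = 5d cb 9f 14 6b 00.
K' ⊕ ipad = 6b fd a9 22 5d 36; K' ⊕ opad = 01 97 c3 48 37 5c.
m1: inner = H(6b fd a9 22 5d 36 6e) = 03 34; tag = H(01 97 c3 48 37 5c 03 34) = 026d
m2: inner = H(6b fd a9 22 5d 36 7a) = 03 40; tag = H(01 97 c3 48 37 5c 03 40) = 0279 ← matches
m3: inner = H(6b fd a9 22 5d 36 0a) = 02 d0; tag = H(01 97 c3 48 37 5c 02 d0) = 0308

2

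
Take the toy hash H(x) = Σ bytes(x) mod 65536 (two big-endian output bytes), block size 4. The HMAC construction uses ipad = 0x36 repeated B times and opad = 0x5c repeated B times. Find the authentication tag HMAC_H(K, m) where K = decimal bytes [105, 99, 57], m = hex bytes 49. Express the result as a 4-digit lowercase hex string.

Key decimal bytes [105, 99, 57] = 69 63 39 is 3 bytes ≤ B = 4; zero-pad to 4 bytes: K' = 69 63 39 00.
K' ⊕ ipad = 5f 55 0f 36.  K' ⊕ opad = 35 3f 65 5c.
Inner input = (K'⊕ipad) ∥ m = 5f 55 0f 36 ∥ 49.
Inner hash: sum = 95+85+15+54+73 = 322 → 01 42.
Outer input = (K'⊕opad) ∥ inner = 35 3f 65 5c ∥ 01 42.
Outer hash (tag): sum = 53+63+101+92+1+66 = 376 → 01 78.

0178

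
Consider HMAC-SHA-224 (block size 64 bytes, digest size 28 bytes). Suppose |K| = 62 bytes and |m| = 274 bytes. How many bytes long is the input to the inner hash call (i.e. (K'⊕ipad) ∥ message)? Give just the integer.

Key is 62 ≤ 64 bytes, zero-padded: |K'| = 64.
Inner input = (K'⊕ipad) ∥ m → 64 + 274 = 338 bytes.

338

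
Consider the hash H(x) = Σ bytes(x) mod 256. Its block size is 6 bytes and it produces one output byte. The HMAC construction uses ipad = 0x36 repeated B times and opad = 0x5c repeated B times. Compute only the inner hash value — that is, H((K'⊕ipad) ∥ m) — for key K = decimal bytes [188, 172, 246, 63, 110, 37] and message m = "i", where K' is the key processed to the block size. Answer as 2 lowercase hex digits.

c1

Key decimal bytes [188, 172, 246, 63, 110, 37] = bc ac f6 3f 6e 25 is exactly B = 6 bytes: K' = bc ac f6 3f 6e 25.
K' ⊕ ipad = 8a 9a c0 09 58 13.
Inner input = 8a 9a c0 09 58 13 ∥ 69.
Inner hash: sum = 138+154+192+9+88+19+105 = 705; mod 256 = 193 → c1.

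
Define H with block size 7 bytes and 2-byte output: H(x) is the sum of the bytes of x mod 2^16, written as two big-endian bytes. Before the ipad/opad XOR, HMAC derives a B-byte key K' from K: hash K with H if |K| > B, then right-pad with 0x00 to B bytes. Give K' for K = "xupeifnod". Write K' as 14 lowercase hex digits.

03d20000000000

|K| = 9 > B = 7, so first hash the key.
H(K): sum = 120+117+112+101+105+102+110+111+100 = 978 → 03 d2.
Zero-pad H(K) = 03 d2 to 7 bytes: K' = 03 d2 00 00 00 00 00.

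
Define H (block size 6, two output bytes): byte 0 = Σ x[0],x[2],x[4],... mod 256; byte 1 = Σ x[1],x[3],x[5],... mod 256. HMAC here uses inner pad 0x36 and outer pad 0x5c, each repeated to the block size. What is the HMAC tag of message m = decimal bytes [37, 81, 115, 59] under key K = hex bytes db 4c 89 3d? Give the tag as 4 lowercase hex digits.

3214

Key hex bytes db 4c 89 3d is 4 bytes ≤ B = 6; zero-pad to 6 bytes: K' = db 4c 89 3d 00 00.
K' ⊕ ipad = ed 7a bf 0b 36 36.  K' ⊕ opad = 87 10 d5 61 5c 5c.
Inner input = (K'⊕ipad) ∥ m = ed 7a bf 0b 36 36 ∥ 25 51 73 3b.
Inner hash: even-index sum = 634 mod 256 = 122; odd-index sum = 327 mod 256 = 71 → 7a 47.
Outer input = (K'⊕opad) ∥ inner = 87 10 d5 61 5c 5c ∥ 7a 47.
Outer hash (tag): even-index sum = 562 mod 256 = 50; odd-index sum = 276 mod 256 = 20 → 32 14.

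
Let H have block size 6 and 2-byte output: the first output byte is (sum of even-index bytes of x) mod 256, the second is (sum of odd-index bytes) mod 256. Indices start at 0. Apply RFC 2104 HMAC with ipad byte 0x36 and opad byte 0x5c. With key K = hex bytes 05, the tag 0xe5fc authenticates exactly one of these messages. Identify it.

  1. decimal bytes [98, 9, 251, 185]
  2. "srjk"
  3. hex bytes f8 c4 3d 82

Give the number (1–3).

3

Key hex bytes 05 is 1 byte ≤ B = 6; zero-pad to 6 bytes: K' = 05 00 00 00 00 00.
K' ⊕ ipad = 33 36 36 36 36 36; K' ⊕ opad = 59 5c 5c 5c 5c 5c.
m1: inner = H(33 36 36 36 36 36 62 09 fb b9) = fc 64; tag = H(59 5c 5c 5c 5c 5c fc 64) = 0d78
m2: inner = H(33 36 36 36 36 36 73 72 6a 6b) = 7c 7f; tag = H(59 5c 5c 5c 5c 5c 7c 7f) = 8d93
m3: inner = H(33 36 36 36 36 36 f8 c4 3d 82) = d4 e8; tag = H(59 5c 5c 5c 5c 5c d4 e8) = e5fc ← matches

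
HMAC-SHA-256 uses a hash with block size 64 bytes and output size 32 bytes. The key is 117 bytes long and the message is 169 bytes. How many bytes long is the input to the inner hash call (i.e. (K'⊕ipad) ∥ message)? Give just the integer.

Key is 117 > 64 bytes, so it is hashed to 32 bytes then zero-padded to 64: |K'| = 64.
Inner input = (K'⊕ipad) ∥ m → 64 + 169 = 233 bytes.

233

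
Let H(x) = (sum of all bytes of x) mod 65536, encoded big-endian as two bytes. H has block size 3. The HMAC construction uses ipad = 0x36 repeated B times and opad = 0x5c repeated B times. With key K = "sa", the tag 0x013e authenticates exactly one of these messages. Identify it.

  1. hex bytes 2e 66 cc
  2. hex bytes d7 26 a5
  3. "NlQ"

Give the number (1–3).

Key "sa" = 73 61 is 2 bytes ≤ B = 3; zero-pad to 3 bytes: K' = 73 61 00.
K' ⊕ ipad = 45 57 36; K' ⊕ opad = 2f 3d 5c.
m1: inner = H(45 57 36 2e 66 cc) = 02 32; tag = H(2f 3d 5c 02 32) = 00fc
m2: inner = H(45 57 36 d7 26 a5) = 02 74; tag = H(2f 3d 5c 02 74) = 013e ← matches
m3: inner = H(45 57 36 4e 6c 51) = 01 dd; tag = H(2f 3d 5c 01 dd) = 01a6

2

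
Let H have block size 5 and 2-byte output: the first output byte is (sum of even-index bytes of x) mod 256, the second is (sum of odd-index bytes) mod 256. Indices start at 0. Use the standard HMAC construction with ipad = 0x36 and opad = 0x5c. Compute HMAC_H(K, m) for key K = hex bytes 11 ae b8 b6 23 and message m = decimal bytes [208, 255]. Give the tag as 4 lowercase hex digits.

Key hex bytes 11 ae b8 b6 23 is exactly B = 5 bytes: K' = 11 ae b8 b6 23.
K' ⊕ ipad = 27 98 8e 80 15.  K' ⊕ opad = 4d f2 e4 ea 7f.
Inner input = (K'⊕ipad) ∥ m = 27 98 8e 80 15 ∥ d0 ff.
Inner hash: even-index sum = 457 mod 256 = 201; odd-index sum = 488 mod 256 = 232 → c9 e8.
Outer input = (K'⊕opad) ∥ inner = 4d f2 e4 ea 7f ∥ c9 e8.
Outer hash (tag): even-index sum = 664 mod 256 = 152; odd-index sum = 677 mod 256 = 165 → 98 a5.

98a5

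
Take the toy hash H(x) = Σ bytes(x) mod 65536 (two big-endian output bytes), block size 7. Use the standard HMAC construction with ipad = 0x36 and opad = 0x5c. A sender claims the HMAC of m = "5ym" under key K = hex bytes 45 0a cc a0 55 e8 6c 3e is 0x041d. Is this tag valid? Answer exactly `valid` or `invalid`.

Key hex bytes 45 0a cc a0 55 e8 6c 3e is 8 bytes > B = 7, so hash it first: H(key) = 03 a2, then zero-pad to 7 bytes: K' = 03 a2 00 00 00 00 00.
K' ⊕ ipad = 35 94 36 36 36 36 36; K' ⊕ opad = 5f fe 5c 5c 5c 5c 5c.
Inner hash: sum = 53+148+54+54+54+54+54+53+121+109 = 754 → 02 f2.
Outer hash (recomputed tag): sum = 95+254+92+92+92+92+92+2+242 = 1053 → 04 1d.
Recomputed tag = 041d; claimed = 041d → match.

valid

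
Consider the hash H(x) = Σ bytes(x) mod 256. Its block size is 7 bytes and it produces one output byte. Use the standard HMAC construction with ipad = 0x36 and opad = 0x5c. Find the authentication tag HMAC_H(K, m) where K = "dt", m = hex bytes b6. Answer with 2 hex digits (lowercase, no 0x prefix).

Key "dt" = 64 74 is 2 bytes ≤ B = 7; zero-pad to 7 bytes: K' = 64 74 00 00 00 00 00.
K' ⊕ ipad = 52 42 36 36 36 36 36.  K' ⊕ opad = 38 28 5c 5c 5c 5c 5c.
Inner input = (K'⊕ipad) ∥ m = 52 42 36 36 36 36 36 ∥ b6.
Inner hash: sum = 82+66+54+54+54+54+54+182 = 600; mod 256 = 88 → 58.
Outer input = (K'⊕opad) ∥ inner = 38 28 5c 5c 5c 5c 5c ∥ 58.
Outer hash (tag): sum = 56+40+92+92+92+92+92+88 = 644; mod 256 = 132 → 84.

84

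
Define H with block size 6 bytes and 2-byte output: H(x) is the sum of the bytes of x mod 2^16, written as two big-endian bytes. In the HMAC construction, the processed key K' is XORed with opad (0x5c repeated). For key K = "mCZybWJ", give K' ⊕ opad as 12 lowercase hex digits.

Key "mCZybWJ" = 6d 43 5a 79 62 57 4a is 7 bytes > B = 6, so hash it first: H(key) = 02 86, then zero-pad to 6 bytes: K' = 02 86 00 00 00 00.
XOR each byte with 0x5c: 02⊕5c=5e, 86⊕5c=da, 00⊕5c=5c, 00⊕5c=5c, 00⊕5c=5c, 00⊕5c=5c.

5eda5c5c5c5c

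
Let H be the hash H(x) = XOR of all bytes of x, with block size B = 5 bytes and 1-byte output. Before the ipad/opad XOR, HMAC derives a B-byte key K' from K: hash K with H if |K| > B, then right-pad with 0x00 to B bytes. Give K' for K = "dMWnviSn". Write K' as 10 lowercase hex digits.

|K| = 8 > B = 5, so first hash the key.
H(K): XOR 64⊕4d⊕57⊕6e⊕76⊕69⊕53⊕6e = 32.
Zero-pad H(K) = 32 to 5 bytes: K' = 32 00 00 00 00.

3200000000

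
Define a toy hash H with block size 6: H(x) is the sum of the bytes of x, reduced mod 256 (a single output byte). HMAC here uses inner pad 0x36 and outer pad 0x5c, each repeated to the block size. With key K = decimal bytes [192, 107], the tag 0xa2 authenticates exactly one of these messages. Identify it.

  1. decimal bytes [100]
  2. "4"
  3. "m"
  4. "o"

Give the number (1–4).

2

Key decimal bytes [192, 107] = c0 6b is 2 bytes ≤ B = 6; zero-pad to 6 bytes: K' = c0 6b 00 00 00 00.
K' ⊕ ipad = f6 5d 36 36 36 36; K' ⊕ opad = 9c 37 5c 5c 5c 5c.
m1: inner = H(f6 5d 36 36 36 36 64) = 8f; tag = H(9c 37 5c 5c 5c 5c 8f) = d2
m2: inner = H(f6 5d 36 36 36 36 34) = 5f; tag = H(9c 37 5c 5c 5c 5c 5f) = a2 ← matches
m3: inner = H(f6 5d 36 36 36 36 6d) = 98; tag = H(9c 37 5c 5c 5c 5c 98) = db
m4: inner = H(f6 5d 36 36 36 36 6f) = 9a; tag = H(9c 37 5c 5c 5c 5c 9a) = dd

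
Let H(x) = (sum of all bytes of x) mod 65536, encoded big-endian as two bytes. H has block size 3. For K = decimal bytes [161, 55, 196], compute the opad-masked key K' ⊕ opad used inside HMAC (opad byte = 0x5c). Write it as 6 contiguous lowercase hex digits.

Key decimal bytes [161, 55, 196] = a1 37 c4 is exactly B = 3 bytes: K' = a1 37 c4.
XOR each byte with 0x5c: a1⊕5c=fd, 37⊕5c=6b, c4⊕5c=98.

fd6b98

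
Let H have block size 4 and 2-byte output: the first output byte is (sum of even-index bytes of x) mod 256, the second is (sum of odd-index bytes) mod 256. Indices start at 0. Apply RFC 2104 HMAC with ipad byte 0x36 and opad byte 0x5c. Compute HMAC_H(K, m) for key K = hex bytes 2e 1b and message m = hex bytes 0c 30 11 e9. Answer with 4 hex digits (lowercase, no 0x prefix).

Key hex bytes 2e 1b is 2 bytes ≤ B = 4; zero-pad to 4 bytes: K' = 2e 1b 00 00.
K' ⊕ ipad = 18 2d 36 36.  K' ⊕ opad = 72 47 5c 5c.
Inner input = (K'⊕ipad) ∥ m = 18 2d 36 36 ∥ 0c 30 11 e9.
Inner hash: even-index sum = 107 mod 256 = 107; odd-index sum = 380 mod 256 = 124 → 6b 7c.
Outer input = (K'⊕opad) ∥ inner = 72 47 5c 5c ∥ 6b 7c.
Outer hash (tag): even-index sum = 313 mod 256 = 57; odd-index sum = 287 mod 256 = 31 → 39 1f.

391f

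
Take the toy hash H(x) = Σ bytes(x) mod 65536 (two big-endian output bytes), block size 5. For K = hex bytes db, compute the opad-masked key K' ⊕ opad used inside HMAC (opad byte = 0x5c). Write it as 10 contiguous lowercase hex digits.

875c5c5c5c

Key hex bytes db is 1 byte ≤ B = 5; zero-pad to 5 bytes: K' = db 00 00 00 00.
XOR each byte with 0x5c: db⊕5c=87, 00⊕5c=5c, 00⊕5c=5c, 00⊕5c=5c, 00⊕5c=5c.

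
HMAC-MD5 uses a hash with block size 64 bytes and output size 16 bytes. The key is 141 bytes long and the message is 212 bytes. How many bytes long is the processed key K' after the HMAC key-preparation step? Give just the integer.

Key is 141 > 64 bytes, so it is hashed to 16 bytes then zero-padded to 64: |K'| = 64.

64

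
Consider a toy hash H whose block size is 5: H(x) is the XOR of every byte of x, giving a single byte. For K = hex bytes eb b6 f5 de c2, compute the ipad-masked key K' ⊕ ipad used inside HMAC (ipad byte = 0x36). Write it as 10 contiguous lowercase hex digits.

Key hex bytes eb b6 f5 de c2 is exactly B = 5 bytes: K' = eb b6 f5 de c2.
XOR each byte with 0x36: eb⊕36=dd, b6⊕36=80, f5⊕36=c3, de⊕36=e8, c2⊕36=f4.

dd80c3e8f4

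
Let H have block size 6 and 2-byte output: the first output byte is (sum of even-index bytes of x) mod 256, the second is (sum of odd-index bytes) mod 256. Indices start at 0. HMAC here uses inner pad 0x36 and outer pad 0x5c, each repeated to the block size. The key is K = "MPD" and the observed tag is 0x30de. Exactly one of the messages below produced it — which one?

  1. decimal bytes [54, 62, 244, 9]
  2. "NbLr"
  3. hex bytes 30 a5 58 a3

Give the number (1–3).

3

Key "MPD" = 4d 50 44 is 3 bytes ≤ B = 6; zero-pad to 6 bytes: K' = 4d 50 44 00 00 00.
K' ⊕ ipad = 7b 66 72 36 36 36; K' ⊕ opad = 11 0c 18 5c 5c 5c.
m1: inner = H(7b 66 72 36 36 36 36 3e f4 09) = 4d 19; tag = H(11 0c 18 5c 5c 5c 4d 19) = d2dd
m2: inner = H(7b 66 72 36 36 36 4e 62 4c 72) = bd a6; tag = H(11 0c 18 5c 5c 5c bd a6) = 426a
m3: inner = H(7b 66 72 36 36 36 30 a5 58 a3) = ab 1a; tag = H(11 0c 18 5c 5c 5c ab 1a) = 30de ← matches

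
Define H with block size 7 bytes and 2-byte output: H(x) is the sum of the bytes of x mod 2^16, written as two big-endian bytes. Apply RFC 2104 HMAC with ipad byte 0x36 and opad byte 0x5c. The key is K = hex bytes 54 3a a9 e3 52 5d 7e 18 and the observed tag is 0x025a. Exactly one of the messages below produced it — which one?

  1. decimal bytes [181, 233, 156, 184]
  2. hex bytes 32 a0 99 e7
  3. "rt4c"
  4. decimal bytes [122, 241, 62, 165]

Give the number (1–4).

Key hex bytes 54 3a a9 e3 52 5d 7e 18 is 8 bytes > B = 7, so hash it first: H(key) = 03 5f, then zero-pad to 7 bytes: K' = 03 5f 00 00 00 00 00.
K' ⊕ ipad = 35 69 36 36 36 36 36; K' ⊕ opad = 5f 03 5c 5c 5c 5c 5c.
m1: inner = H(35 69 36 36 36 36 36 b5 e9 9c b8) = 04 9e; tag = H(5f 03 5c 5c 5c 5c 5c 04 9e) = 02d0
m2: inner = H(35 69 36 36 36 36 36 32 a0 99 e7) = 03 fe; tag = H(5f 03 5c 5c 5c 5c 5c 03 fe) = 032f
m3: inner = H(35 69 36 36 36 36 36 72 74 34 63) = 03 29; tag = H(5f 03 5c 5c 5c 5c 5c 03 29) = 025a ← matches
m4: inner = H(35 69 36 36 36 36 36 7a f1 3e a5) = 03 fa; tag = H(5f 03 5c 5c 5c 5c 5c 03 fa) = 032b

3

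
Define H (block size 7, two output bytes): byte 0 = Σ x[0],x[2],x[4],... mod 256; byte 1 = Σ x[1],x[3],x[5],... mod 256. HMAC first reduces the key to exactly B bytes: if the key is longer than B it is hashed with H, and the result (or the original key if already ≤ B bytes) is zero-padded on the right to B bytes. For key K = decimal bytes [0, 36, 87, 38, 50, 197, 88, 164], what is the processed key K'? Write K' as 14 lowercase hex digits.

|K| = 8 > B = 7, so first hash the key.
H(K): even-index sum = 225 mod 256 = 225; odd-index sum = 435 mod 256 = 179 → e1 b3.
Zero-pad H(K) = e1 b3 to 7 bytes: K' = e1 b3 00 00 00 00 00.

e1b30000000000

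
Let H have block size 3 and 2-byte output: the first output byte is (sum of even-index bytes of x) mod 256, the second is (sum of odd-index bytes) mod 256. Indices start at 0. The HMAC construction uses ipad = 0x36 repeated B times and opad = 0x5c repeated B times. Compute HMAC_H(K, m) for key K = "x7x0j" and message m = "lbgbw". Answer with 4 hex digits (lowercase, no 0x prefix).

fda1

Key "x7x0j" = 78 37 78 30 6a is 5 bytes > B = 3, so hash it first: H(key) = 5a 67, then zero-pad to 3 bytes: K' = 5a 67 00.
K' ⊕ ipad = 6c 51 36.  K' ⊕ opad = 06 3b 5c.
Inner input = (K'⊕ipad) ∥ m = 6c 51 36 ∥ 6c 62 67 62 77.
Inner hash: even-index sum = 358 mod 256 = 102; odd-index sum = 411 mod 256 = 155 → 66 9b.
Outer input = (K'⊕opad) ∥ inner = 06 3b 5c ∥ 66 9b.
Outer hash (tag): even-index sum = 253 mod 256 = 253; odd-index sum = 161 mod 256 = 161 → fd a1.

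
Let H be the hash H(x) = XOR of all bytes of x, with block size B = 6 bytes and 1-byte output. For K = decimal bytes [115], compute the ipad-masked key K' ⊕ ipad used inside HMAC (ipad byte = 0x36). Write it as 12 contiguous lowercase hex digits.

453636363636

Key decimal bytes [115] = 73 is 1 byte ≤ B = 6; zero-pad to 6 bytes: K' = 73 00 00 00 00 00.
XOR each byte with 0x36: 73⊕36=45, 00⊕36=36, 00⊕36=36, 00⊕36=36, 00⊕36=36, 00⊕36=36.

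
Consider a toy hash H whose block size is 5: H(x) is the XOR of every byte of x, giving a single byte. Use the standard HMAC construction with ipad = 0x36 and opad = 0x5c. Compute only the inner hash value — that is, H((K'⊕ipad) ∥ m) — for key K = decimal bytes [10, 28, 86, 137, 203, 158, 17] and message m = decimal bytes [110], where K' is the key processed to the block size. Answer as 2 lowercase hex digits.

Key decimal bytes [10, 28, 86, 137, 203, 158, 17] = 0a 1c 56 89 cb 9e 11 is 7 bytes > B = 5, so hash it first: H(key) = 8d, then zero-pad to 5 bytes: K' = 8d 00 00 00 00.
K' ⊕ ipad = bb 36 36 36 36.
Inner input = bb 36 36 36 36 ∥ 6e.
Inner hash: XOR bb⊕36⊕36⊕36⊕36⊕6e = d5.

d5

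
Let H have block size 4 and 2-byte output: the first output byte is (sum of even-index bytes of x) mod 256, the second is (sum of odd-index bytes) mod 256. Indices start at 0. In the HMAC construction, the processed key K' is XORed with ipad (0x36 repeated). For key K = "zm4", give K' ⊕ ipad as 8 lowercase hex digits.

Key "zm4" = 7a 6d 34 is 3 bytes ≤ B = 4; zero-pad to 4 bytes: K' = 7a 6d 34 00.
XOR each byte with 0x36: 7a⊕36=4c, 6d⊕36=5b, 34⊕36=02, 00⊕36=36.

4c5b0236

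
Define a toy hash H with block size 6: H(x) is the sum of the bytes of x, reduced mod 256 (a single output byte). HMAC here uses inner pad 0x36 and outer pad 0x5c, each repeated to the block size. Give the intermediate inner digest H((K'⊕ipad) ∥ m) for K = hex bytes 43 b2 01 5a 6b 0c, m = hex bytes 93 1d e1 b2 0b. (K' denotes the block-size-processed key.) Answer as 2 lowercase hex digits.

Key hex bytes 43 b2 01 5a 6b 0c is exactly B = 6 bytes: K' = 43 b2 01 5a 6b 0c.
K' ⊕ ipad = 75 84 37 6c 5d 3a.
Inner input = 75 84 37 6c 5d 3a ∥ 93 1d e1 b2 0b.
Inner hash: sum = 117+132+55+108+93+58+147+29+225+178+11 = 1153; mod 256 = 129 → 81.

81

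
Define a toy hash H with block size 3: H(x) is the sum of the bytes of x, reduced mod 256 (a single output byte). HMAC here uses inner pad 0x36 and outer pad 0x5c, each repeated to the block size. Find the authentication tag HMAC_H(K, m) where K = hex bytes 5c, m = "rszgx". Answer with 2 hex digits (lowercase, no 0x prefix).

cc

Key hex bytes 5c is 1 byte ≤ B = 3; zero-pad to 3 bytes: K' = 5c 00 00.
K' ⊕ ipad = 6a 36 36.  K' ⊕ opad = 00 5c 5c.
Inner input = (K'⊕ipad) ∥ m = 6a 36 36 ∥ 72 73 7a 67 78.
Inner hash: sum = 106+54+54+114+115+122+103+120 = 788; mod 256 = 20 → 14.
Outer input = (K'⊕opad) ∥ inner = 00 5c 5c ∥ 14.
Outer hash (tag): sum = 0+92+92+20 = 204 → cc.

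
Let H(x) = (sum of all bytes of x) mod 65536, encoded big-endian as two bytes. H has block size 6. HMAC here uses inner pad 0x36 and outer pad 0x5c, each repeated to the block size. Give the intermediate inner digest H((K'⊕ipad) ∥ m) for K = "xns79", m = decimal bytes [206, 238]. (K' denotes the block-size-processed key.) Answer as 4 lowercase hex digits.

Key "xns79" = 78 6e 73 37 39 is 5 bytes ≤ B = 6; zero-pad to 6 bytes: K' = 78 6e 73 37 39 00.
K' ⊕ ipad = 4e 58 45 01 0f 36.
Inner input = 4e 58 45 01 0f 36 ∥ ce ee.
Inner hash: sum = 78+88+69+1+15+54+206+238 = 749 → 02 ed.

02ed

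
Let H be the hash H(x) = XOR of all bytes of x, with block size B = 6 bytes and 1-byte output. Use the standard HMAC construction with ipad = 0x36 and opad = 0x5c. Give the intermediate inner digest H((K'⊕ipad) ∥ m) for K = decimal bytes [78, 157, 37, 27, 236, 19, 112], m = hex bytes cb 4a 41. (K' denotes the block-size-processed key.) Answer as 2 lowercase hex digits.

a2

Key decimal bytes [78, 157, 37, 27, 236, 19, 112] = 4e 9d 25 1b ec 13 70 is 7 bytes > B = 6, so hash it first: H(key) = 62, then zero-pad to 6 bytes: K' = 62 00 00 00 00 00.
K' ⊕ ipad = 54 36 36 36 36 36.
Inner input = 54 36 36 36 36 36 ∥ cb 4a 41.
Inner hash: XOR 54⊕36⊕36⊕36⊕36⊕36⊕cb⊕4a⊕41 = a2.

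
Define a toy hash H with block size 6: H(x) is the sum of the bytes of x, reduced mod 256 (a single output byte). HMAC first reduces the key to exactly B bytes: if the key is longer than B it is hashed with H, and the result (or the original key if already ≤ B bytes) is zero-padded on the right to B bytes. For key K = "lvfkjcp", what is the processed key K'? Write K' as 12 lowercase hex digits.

f00000000000

|K| = 7 > B = 6, so first hash the key.
H(K): sum = 108+118+102+107+106+99+112 = 752; mod 256 = 240 → f0.
Zero-pad H(K) = f0 to 6 bytes: K' = f0 00 00 00 00 00.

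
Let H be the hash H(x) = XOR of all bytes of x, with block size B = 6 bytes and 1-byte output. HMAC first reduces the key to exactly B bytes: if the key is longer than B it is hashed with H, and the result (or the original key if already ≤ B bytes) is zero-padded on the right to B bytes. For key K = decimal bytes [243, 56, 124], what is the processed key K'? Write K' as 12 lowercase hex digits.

f3387c000000

Key decimal bytes [243, 56, 124] = f3 38 7c is 3 bytes ≤ B = 6; zero-pad to 6 bytes: K' = f3 38 7c 00 00 00.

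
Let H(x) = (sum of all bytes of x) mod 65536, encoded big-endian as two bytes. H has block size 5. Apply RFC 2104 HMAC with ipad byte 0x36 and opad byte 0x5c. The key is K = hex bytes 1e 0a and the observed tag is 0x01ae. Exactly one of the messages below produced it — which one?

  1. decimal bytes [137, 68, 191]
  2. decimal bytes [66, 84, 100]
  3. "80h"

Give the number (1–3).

Key hex bytes 1e 0a is 2 bytes ≤ B = 5; zero-pad to 5 bytes: K' = 1e 0a 00 00 00.
K' ⊕ ipad = 28 3c 36 36 36; K' ⊕ opad = 42 56 5c 5c 5c.
m1: inner = H(28 3c 36 36 36 89 44 bf) = 02 92; tag = H(42 56 5c 5c 5c 02 92) = 0240
m2: inner = H(28 3c 36 36 36 42 54 64) = 02 00; tag = H(42 56 5c 5c 5c 02 00) = 01ae ← matches
m3: inner = H(28 3c 36 36 36 38 30 68) = 01 d6; tag = H(42 56 5c 5c 5c 01 d6) = 0283

2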